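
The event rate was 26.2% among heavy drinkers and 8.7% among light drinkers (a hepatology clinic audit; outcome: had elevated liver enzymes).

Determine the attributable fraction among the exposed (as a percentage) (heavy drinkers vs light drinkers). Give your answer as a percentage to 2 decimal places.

AR% = (0.2620 − 0.0870) / 0.2620 = 0.6679 → 66.79%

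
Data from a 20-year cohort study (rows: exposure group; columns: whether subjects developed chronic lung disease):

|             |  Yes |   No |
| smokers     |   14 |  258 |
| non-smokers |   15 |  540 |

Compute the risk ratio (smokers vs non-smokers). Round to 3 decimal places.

risk, smokers = 14/272 = 0.05147
risk, non-smokers = 15/555 = 0.02703
RR = 0.05147 / 0.02703 = 1.904

RR: 1.904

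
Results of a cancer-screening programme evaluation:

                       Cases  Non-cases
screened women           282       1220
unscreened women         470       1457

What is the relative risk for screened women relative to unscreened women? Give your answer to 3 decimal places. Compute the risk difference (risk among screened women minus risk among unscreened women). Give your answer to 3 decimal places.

risk, screened women = 282/1502 = 0.1877
risk, unscreened women = 470/1927 = 0.2439
RR = 0.1877 / 0.2439 = 0.770
risk difference = 0.1877 − 0.2439 = -0.056

RR = 0.770; RD = -0.056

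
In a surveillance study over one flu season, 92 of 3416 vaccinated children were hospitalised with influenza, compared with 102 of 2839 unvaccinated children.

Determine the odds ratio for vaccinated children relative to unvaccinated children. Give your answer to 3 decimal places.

OR = 0.743

odds, vaccinated children = 92/3324 = 0.02768
odds, unvaccinated children = 102/2737 = 0.03727
OR = 0.02768 / 0.03727 = 0.743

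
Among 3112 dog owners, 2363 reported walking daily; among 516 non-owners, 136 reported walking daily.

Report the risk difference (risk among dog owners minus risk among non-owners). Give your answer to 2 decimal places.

RD = 0.50

risk, dog owners = 2363/3112 = 0.7593
risk, non-owners = 136/516 = 0.2636
risk difference = 0.7593 − 0.2636 = 0.50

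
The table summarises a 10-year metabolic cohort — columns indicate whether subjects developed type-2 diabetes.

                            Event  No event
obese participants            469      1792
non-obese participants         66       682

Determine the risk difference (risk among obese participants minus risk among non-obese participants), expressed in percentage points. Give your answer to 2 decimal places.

risk, obese participants = 469/2261 = 0.2074
risk, non-obese participants = 66/748 = 0.0882
risk difference = 0.2074 − 0.0882 = 0.1192 → 11.92 percentage points

RD: 11.92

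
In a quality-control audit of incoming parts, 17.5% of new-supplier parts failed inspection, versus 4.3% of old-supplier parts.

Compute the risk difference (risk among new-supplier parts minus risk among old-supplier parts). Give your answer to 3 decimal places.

risk difference = 0.17500 − 0.04300 = 0.132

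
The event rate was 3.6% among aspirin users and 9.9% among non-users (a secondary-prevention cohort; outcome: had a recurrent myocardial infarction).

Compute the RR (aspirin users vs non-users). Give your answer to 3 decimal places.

RR = 0.03600 / 0.09900 = 0.364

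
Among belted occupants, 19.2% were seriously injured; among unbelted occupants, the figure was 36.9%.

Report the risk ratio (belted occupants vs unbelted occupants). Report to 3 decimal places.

RR = 0.1920 / 0.3690 = 0.520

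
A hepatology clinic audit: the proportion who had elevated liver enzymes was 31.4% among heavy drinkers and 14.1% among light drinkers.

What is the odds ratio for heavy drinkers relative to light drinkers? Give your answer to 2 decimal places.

odds, heavy drinkers = 0.3140/0.6860 = 0.4577
odds, light drinkers = 0.1410/0.8590 = 0.1641
OR = 0.4577 / 0.1641 = 2.79

OR = 2.79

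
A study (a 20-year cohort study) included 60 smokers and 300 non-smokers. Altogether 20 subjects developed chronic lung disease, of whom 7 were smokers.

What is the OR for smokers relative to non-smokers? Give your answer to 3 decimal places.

2.916

smokers without the outcome: 60 − 7 = 53
non-smokers with the outcome: 20 − 7 = 13
non-smokers without the outcome: 300 − 13 = 287
OR = (7 × 287) / (53 × 13) = 2009/689 ≈ 2.916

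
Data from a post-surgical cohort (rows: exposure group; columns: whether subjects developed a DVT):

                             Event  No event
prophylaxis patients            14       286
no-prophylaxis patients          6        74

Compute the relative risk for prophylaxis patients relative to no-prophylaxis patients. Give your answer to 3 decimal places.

RR ≈ 0.622

risk, prophylaxis patients = 14/300 = 0.04667
risk, no-prophylaxis patients = 6/80 = 0.07500
RR = 0.04667 / 0.07500 = 0.622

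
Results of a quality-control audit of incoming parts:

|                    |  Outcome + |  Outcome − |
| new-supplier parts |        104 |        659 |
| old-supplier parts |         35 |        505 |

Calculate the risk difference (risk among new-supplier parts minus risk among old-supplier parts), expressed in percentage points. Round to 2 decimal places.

RD: 7.15

risk, new-supplier parts = 104/763 = 0.1363
risk, old-supplier parts = 35/540 = 0.0648
risk difference = 0.1363 − 0.0648 = 0.0715 → 7.15 percentage points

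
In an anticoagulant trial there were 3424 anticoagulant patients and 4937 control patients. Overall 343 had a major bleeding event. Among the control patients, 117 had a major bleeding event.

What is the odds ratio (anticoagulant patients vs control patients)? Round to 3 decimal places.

2.911

anticoagulant patients with the outcome: 343 − 117 = 226
anticoagulant patients without the outcome: 3424 − 226 = 3198
control patients without the outcome: 4937 − 117 = 4820
OR = (226 × 4820) / (3198 × 117) = 1089320/374166 ≈ 2.911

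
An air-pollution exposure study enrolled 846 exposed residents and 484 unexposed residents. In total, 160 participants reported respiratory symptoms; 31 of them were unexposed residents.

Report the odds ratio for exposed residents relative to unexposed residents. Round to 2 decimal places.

exposed residents with the outcome: 160 − 31 = 129
exposed residents without the outcome: 846 − 129 = 717
unexposed residents without the outcome: 484 − 31 = 453
odds, exposed residents = 129/717 = 0.1799
odds, unexposed residents = 31/453 = 0.0684
OR = 0.1799 / 0.0684 = 2.63

2.63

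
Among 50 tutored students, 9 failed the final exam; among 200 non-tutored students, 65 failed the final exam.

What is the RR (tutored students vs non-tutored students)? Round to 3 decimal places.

0.554

risk, tutored students = 9/50 = 0.1800
risk, non-tutored students = 65/200 = 0.3250
RR = 0.1800 / 0.3250 = 0.554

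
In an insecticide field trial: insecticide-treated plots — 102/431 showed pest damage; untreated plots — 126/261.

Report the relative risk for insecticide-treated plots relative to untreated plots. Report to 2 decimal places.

risk, insecticide-treated plots = 102/431 = 0.2367
risk, untreated plots = 126/261 = 0.4828
RR = 0.2367 / 0.4828 = 0.49

0.49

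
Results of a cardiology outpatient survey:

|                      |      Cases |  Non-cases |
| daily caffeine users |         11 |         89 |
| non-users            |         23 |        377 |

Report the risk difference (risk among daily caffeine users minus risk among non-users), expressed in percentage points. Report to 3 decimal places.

RD = 5.250

risk, daily caffeine users = 11/100 = 0.1100
risk, non-users = 23/400 = 0.0575
risk difference = 0.1100 − 0.0575 = 0.0525 → 5.250 percentage points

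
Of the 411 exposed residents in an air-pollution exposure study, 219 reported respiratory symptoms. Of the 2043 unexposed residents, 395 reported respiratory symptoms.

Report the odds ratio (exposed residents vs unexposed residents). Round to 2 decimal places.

odds, exposed residents = 219/192 = 1.1406
odds, unexposed residents = 395/1648 = 0.2397
OR = 1.1406 / 0.2397 = 4.76

4.76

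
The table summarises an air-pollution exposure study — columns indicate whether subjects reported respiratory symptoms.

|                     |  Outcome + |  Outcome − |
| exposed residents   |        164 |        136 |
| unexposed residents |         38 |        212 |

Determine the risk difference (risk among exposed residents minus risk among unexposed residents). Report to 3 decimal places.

risk, exposed residents = 164/300 = 0.5467
risk, unexposed residents = 38/250 = 0.1520
risk difference = 0.5467 − 0.1520 = 0.395

RD = 0.395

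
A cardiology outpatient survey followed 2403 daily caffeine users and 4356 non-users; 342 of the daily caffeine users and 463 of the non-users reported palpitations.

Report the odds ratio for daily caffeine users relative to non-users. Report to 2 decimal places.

OR = (342 × 3893) / (2061 × 463) = 1331406/954243 ≈ 1.40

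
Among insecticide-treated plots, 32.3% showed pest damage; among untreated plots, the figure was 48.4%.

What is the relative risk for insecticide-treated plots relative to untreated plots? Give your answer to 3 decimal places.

RR = 0.3230 / 0.4840 = 0.667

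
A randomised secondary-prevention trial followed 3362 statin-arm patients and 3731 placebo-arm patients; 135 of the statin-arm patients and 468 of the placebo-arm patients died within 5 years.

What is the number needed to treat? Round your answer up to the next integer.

risk, statin-arm patients = 135/3362 = 0.040155
risk, placebo-arm patients = 468/3731 = 0.125436
absolute risk difference = 0.085281
1 / 0.085281 = 11.726 → round up → 12

12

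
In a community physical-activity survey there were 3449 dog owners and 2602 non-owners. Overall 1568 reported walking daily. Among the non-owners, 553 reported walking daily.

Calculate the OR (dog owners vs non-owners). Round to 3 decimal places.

dog owners with the outcome: 1568 − 553 = 1015
dog owners without the outcome: 3449 − 1015 = 2434
non-owners without the outcome: 2602 − 553 = 2049
odds, dog owners = 1015/2434 = 0.4170
odds, non-owners = 553/2049 = 0.2699
OR = 0.4170 / 0.2699 = 1.545

OR ≈ 1.545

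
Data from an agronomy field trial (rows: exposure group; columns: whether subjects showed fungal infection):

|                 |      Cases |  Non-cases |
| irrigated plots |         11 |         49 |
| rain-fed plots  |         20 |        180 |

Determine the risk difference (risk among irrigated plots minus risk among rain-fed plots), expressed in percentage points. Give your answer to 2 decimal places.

8.33

risk, irrigated plots = 11/60 = 0.1833
risk, rain-fed plots = 20/200 = 0.1000
risk difference = 0.1833 − 0.1000 = 0.0833 → 8.33 percentage points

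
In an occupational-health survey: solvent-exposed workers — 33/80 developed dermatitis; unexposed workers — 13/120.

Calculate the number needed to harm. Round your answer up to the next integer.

4

risk, solvent-exposed workers = 33/80 = 0.412500
risk, unexposed workers = 13/120 = 0.108333
absolute risk difference = 0.304167
1 / 0.304167 = 3.288 → round up → 4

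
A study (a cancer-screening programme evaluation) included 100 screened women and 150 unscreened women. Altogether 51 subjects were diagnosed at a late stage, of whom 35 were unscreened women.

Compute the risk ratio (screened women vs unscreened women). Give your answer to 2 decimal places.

0.69

screened women with the outcome: 51 − 35 = 16
screened women without the outcome: 100 − 16 = 84
unscreened women without the outcome: 150 − 35 = 115
risk, screened women = 16/100 = 0.1600
risk, unscreened women = 35/150 = 0.2333
RR = 0.1600 / 0.2333 = 0.69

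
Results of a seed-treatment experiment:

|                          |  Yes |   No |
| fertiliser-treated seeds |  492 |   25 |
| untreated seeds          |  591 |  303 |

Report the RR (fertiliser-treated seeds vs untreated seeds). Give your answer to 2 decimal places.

RR ≈ 1.44

risk, fertiliser-treated seeds = 492/517 = 0.9516
risk, untreated seeds = 591/894 = 0.6611
RR = 0.9516 / 0.6611 = 1.44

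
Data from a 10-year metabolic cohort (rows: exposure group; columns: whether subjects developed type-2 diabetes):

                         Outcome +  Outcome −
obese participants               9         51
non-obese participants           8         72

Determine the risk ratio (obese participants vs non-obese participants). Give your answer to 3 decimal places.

risk, obese participants = 9/60 = 0.1500
risk, non-obese participants = 8/80 = 0.1000
RR = 0.1500 / 0.1000 = 1.500

1.500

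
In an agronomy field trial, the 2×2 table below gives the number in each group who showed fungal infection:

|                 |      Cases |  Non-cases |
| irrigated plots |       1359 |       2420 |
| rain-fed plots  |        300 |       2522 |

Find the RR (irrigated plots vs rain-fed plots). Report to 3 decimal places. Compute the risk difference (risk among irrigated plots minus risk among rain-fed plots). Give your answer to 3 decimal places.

RR = 3.383; RD = 0.253

risk, irrigated plots = 1359/3779 = 0.3596
risk, rain-fed plots = 300/2822 = 0.1063
RR = 0.3596 / 0.1063 = 3.383
risk difference = 0.3596 − 0.1063 = 0.253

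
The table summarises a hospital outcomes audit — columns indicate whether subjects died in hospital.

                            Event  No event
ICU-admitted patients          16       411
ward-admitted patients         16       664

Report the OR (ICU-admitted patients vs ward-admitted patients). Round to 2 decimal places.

OR = (16 × 664) / (411 × 16) = 10624/6576 ≈ 1.62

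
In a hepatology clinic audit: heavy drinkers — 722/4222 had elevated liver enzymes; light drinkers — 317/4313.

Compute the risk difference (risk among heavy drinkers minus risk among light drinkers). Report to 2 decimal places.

risk, heavy drinkers = 722/4222 = 0.1710
risk, light drinkers = 317/4313 = 0.0735
risk difference = 0.1710 − 0.0735 = 0.10

RD ≈ 0.10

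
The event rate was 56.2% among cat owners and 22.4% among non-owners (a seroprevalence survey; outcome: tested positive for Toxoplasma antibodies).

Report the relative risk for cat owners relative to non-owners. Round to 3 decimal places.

RR = 0.5620 / 0.2240 = 2.509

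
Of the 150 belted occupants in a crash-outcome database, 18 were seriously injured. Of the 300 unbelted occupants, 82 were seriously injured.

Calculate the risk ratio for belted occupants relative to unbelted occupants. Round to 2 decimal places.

risk, belted occupants = 18/150 = 0.1200
risk, unbelted occupants = 82/300 = 0.2733
RR = 0.1200 / 0.2733 = 0.44

0.44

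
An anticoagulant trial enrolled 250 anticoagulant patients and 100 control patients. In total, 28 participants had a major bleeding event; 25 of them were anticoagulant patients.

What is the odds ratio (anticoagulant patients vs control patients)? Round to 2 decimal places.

OR ≈ 3.59

anticoagulant patients without the outcome: 250 − 25 = 225
control patients with the outcome: 28 − 25 = 3
control patients without the outcome: 100 − 3 = 97
OR = (25 × 97) / (225 × 3) = 2425/675 ≈ 3.59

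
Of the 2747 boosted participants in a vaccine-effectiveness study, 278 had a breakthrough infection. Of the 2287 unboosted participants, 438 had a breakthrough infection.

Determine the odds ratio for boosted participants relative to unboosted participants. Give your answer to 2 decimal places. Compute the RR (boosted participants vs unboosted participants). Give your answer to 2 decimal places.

OR = 0.48; RR = 0.53

odds, boosted participants = 278/2469 = 0.1126
odds, unboosted participants = 438/1849 = 0.2369
OR = 0.1126 / 0.2369 = 0.48
risk, boosted participants = 278/2747 = 0.1012
risk, unboosted participants = 438/2287 = 0.1915
RR = 0.1012 / 0.1915 = 0.53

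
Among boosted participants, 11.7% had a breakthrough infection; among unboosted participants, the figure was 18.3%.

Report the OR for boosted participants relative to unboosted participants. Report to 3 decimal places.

0.592

odds, boosted participants = 0.1170/0.8830 = 0.1325
odds, unboosted participants = 0.1830/0.8170 = 0.2240
OR = 0.1325 / 0.2240 = 0.592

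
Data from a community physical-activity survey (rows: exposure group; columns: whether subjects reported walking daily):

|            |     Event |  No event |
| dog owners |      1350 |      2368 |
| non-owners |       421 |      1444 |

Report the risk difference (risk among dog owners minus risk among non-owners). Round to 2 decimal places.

risk, dog owners = 1350/3718 = 0.3631
risk, non-owners = 421/1865 = 0.2257
risk difference = 0.3631 − 0.2257 = 0.14

0.14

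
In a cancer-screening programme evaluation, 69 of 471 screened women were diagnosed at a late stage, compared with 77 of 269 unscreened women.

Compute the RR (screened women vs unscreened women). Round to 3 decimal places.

0.512

risk, screened women = 69/471 = 0.1465
risk, unscreened women = 77/269 = 0.2862
RR = 0.1465 / 0.2862 = 0.512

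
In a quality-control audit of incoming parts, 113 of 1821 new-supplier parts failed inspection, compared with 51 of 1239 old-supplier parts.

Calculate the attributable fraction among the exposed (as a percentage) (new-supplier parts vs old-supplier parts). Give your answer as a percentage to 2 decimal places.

risk, new-supplier parts = 113/1821 = 0.06205
risk, old-supplier parts = 51/1239 = 0.04116
AR% = (0.06205 − 0.04116) / 0.06205 = 0.3367 → 33.67%

AR%: 33.67%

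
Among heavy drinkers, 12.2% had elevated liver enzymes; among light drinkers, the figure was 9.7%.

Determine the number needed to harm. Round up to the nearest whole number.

40

absolute risk difference = 0.025000
1 / 0.025000 = 40.000 → round up → 40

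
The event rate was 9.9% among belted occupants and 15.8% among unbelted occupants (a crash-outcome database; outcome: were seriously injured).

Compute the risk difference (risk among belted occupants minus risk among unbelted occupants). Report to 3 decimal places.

risk difference = 0.0990 − 0.1580 = -0.059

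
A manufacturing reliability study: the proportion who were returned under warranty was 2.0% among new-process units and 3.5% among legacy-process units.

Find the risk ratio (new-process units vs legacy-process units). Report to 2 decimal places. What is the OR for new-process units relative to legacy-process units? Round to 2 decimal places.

RR = 0.02000 / 0.03500 = 0.57
odds, new-process units = 0.02000/0.98000 = 0.02041
odds, legacy-process units = 0.03500/0.96500 = 0.03627
OR = 0.02041 / 0.03627 = 0.56

RR = 0.57; OR = 0.56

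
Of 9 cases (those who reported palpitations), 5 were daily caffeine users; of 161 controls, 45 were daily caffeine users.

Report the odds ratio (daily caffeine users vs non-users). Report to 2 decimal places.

odds, daily caffeine users = 5/45 = 0.11111
odds, non-users = 4/116 = 0.03448
OR = 0.11111 / 0.03448 = 3.22

OR = 3.22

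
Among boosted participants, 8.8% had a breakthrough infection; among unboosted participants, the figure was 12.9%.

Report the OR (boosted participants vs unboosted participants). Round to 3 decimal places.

0.652

odds, boosted participants = 0.0880/0.9120 = 0.0965
odds, unboosted participants = 0.1290/0.8710 = 0.1481
OR = 0.0965 / 0.1481 = 0.652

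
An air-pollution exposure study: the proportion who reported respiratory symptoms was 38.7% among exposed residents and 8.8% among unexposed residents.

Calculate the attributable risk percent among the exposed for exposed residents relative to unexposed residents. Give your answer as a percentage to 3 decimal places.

AR% = (0.3870 − 0.0880) / 0.3870 = 0.7726 → 77.261%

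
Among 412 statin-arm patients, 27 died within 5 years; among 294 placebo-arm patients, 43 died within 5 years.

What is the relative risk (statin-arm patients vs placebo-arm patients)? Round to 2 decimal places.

RR: 0.45

risk, statin-arm patients = 27/412 = 0.0655
risk, placebo-arm patients = 43/294 = 0.1463
RR = 0.0655 / 0.1463 = 0.45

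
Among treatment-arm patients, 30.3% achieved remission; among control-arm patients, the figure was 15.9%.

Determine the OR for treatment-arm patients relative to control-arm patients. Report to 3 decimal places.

OR: 2.299

odds, treatment-arm patients = 0.3030/0.6970 = 0.4347
odds, control-arm patients = 0.1590/0.8410 = 0.1891
OR = 0.4347 / 0.1891 = 2.299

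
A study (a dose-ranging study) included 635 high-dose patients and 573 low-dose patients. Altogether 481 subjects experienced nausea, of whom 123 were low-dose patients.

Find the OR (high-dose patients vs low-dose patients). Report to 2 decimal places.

4.73

high-dose patients with the outcome: 481 − 123 = 358
high-dose patients without the outcome: 635 − 358 = 277
low-dose patients without the outcome: 573 − 123 = 450
odds, high-dose patients = 358/277 = 1.2924
odds, low-dose patients = 123/450 = 0.2733
OR = 1.2924 / 0.2733 = 4.73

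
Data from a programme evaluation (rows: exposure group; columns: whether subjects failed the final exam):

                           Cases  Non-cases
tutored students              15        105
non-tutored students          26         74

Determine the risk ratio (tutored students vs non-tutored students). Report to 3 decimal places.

risk, tutored students = 15/120 = 0.1250
risk, non-tutored students = 26/100 = 0.2600
RR = 0.1250 / 0.2600 = 0.481

RR ≈ 0.481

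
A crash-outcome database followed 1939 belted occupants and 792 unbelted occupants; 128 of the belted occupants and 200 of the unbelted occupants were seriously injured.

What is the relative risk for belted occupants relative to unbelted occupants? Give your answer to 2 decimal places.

RR ≈ 0.26

risk, belted occupants = 128/1939 = 0.0660
risk, unbelted occupants = 200/792 = 0.2525
RR = 0.0660 / 0.2525 = 0.26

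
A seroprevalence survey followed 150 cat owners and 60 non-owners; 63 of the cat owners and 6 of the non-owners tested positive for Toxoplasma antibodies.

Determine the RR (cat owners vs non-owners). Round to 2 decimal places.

RR: 4.20

risk, cat owners = 63/150 = 0.4200
risk, non-owners = 6/60 = 0.1000
RR = 0.4200 / 0.1000 = 4.20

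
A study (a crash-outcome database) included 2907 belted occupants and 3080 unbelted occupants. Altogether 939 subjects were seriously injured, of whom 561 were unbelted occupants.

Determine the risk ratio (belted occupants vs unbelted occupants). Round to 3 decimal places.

belted occupants with the outcome: 939 − 561 = 378
belted occupants without the outcome: 2907 − 378 = 2529
unbelted occupants without the outcome: 3080 − 561 = 2519
risk, belted occupants = 378/2907 = 0.1300
risk, unbelted occupants = 561/3080 = 0.1821
RR = 0.1300 / 0.1821 = 0.714

0.714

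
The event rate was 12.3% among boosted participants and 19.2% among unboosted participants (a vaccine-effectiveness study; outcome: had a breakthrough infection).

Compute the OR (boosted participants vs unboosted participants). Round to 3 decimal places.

odds, boosted participants = 0.1230/0.8770 = 0.1403
odds, unboosted participants = 0.1920/0.8080 = 0.2376
OR = 0.1403 / 0.2376 = 0.590

OR = 0.590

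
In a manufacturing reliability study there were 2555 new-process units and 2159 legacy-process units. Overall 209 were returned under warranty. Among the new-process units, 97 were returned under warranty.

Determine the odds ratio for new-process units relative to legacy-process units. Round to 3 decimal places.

OR: 0.721

new-process units without the outcome: 2555 − 97 = 2458
legacy-process units with the outcome: 209 − 97 = 112
legacy-process units without the outcome: 2159 − 112 = 2047
OR = (97 × 2047) / (2458 × 112) = 198559/275296 ≈ 0.721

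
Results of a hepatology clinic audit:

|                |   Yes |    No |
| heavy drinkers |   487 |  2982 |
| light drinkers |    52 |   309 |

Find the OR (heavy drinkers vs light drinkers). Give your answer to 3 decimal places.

OR = (487 × 309) / (2982 × 52) = 150483/155064 ≈ 0.970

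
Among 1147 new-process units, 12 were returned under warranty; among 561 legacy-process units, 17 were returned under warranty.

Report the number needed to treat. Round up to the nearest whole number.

risk, new-process units = 12/1147 = 0.010462
risk, legacy-process units = 17/561 = 0.030303
absolute risk difference = 0.019841
1 / 0.019841 = 50.401 → round up → 51

51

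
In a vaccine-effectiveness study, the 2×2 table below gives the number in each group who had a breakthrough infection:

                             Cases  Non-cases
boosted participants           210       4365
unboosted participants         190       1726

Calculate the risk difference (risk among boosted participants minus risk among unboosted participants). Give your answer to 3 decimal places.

risk, boosted participants = 210/4575 = 0.04590
risk, unboosted participants = 190/1916 = 0.09916
risk difference = 0.04590 − 0.09916 = -0.053

-0.053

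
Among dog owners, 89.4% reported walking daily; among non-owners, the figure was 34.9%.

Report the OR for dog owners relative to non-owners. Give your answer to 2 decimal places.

OR ≈ 15.73

odds, dog owners = 0.8940/0.1060 = 8.4340
odds, non-owners = 0.3490/0.6510 = 0.5361
OR = 8.4340 / 0.5361 = 15.73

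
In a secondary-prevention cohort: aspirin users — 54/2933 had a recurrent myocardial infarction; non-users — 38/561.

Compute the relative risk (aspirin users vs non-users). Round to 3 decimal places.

0.272

risk, aspirin users = 54/2933 = 0.01841
risk, non-users = 38/561 = 0.06774
RR = 0.01841 / 0.06774 = 0.272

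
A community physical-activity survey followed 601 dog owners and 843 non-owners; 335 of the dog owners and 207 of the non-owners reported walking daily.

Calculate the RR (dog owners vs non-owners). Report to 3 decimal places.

risk, dog owners = 335/601 = 0.5574
risk, non-owners = 207/843 = 0.2456
RR = 0.5574 / 0.2456 = 2.270

RR: 2.270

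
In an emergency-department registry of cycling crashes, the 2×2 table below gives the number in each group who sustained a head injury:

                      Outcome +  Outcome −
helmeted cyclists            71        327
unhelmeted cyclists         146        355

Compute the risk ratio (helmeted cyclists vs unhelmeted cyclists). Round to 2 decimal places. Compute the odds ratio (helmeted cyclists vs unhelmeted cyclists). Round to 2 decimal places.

RR = 0.61; OR = 0.53

risk, helmeted cyclists = 71/398 = 0.1784
risk, unhelmeted cyclists = 146/501 = 0.2914
RR = 0.1784 / 0.2914 = 0.61
OR = (71 × 355) / (327 × 146) = 25205/47742 ≈ 0.53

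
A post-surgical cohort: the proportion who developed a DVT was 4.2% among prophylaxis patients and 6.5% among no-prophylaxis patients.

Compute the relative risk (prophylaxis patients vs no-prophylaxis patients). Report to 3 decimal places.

RR = 0.04200 / 0.06500 = 0.646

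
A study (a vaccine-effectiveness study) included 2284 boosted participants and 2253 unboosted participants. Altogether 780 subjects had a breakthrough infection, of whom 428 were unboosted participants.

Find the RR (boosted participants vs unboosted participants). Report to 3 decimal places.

0.811

boosted participants with the outcome: 780 − 428 = 352
boosted participants without the outcome: 2284 − 352 = 1932
unboosted participants without the outcome: 2253 − 428 = 1825
risk, boosted participants = 352/2284 = 0.1541
risk, unboosted participants = 428/2253 = 0.1900
RR = 0.1541 / 0.1900 = 0.811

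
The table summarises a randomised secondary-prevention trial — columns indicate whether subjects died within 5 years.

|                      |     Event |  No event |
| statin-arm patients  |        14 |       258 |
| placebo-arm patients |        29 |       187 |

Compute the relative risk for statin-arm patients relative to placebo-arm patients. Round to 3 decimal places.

RR: 0.383

risk, statin-arm patients = 14/272 = 0.0515
risk, placebo-arm patients = 29/216 = 0.1343
RR = 0.0515 / 0.1343 = 0.383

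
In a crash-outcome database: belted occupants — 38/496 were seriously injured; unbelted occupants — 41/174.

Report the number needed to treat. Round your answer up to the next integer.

risk, belted occupants = 38/496 = 0.076613
risk, unbelted occupants = 41/174 = 0.235632
absolute risk difference = 0.159019
1 / 0.159019 = 6.289 → round up → 7

NNT ≈ 7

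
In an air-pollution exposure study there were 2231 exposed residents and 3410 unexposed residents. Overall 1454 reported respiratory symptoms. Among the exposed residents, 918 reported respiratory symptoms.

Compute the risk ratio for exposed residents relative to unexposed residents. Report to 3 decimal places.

2.618

exposed residents without the outcome: 2231 − 918 = 1313
unexposed residents with the outcome: 1454 − 918 = 536
unexposed residents without the outcome: 3410 − 536 = 2874
risk, exposed residents = 918/2231 = 0.4115
risk, unexposed residents = 536/3410 = 0.1572
RR = 0.4115 / 0.1572 = 2.618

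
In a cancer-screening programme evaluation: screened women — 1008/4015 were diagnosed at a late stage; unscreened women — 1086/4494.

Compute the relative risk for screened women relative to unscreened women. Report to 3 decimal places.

RR ≈ 1.039

risk, screened women = 1008/4015 = 0.2511
risk, unscreened women = 1086/4494 = 0.2417
RR = 0.2511 / 0.2417 = 1.039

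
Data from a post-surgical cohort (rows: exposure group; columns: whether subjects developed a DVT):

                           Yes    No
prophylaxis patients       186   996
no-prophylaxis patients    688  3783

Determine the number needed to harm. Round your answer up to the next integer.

288

risk, prophylaxis patients = 186/1182 = 0.157360
risk, no-prophylaxis patients = 688/4471 = 0.153881
absolute risk difference = 0.003480
1 / 0.003480 = 287.356 → round up → 288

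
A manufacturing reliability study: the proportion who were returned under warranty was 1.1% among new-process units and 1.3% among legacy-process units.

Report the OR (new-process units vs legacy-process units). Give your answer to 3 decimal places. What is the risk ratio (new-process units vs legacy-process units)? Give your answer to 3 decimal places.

OR = 0.844; RR = 0.846

odds, new-process units = 0.01100/0.98900 = 0.01112
odds, legacy-process units = 0.01300/0.98700 = 0.01317
OR = 0.01112 / 0.01317 = 0.844
RR = 0.01100 / 0.01300 = 0.846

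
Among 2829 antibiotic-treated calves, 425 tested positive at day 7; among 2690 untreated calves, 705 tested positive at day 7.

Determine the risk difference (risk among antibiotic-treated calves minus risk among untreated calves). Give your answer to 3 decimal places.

RD ≈ -0.112

risk, antibiotic-treated calves = 425/2829 = 0.1502
risk, untreated calves = 705/2690 = 0.2621
risk difference = 0.1502 − 0.2621 = -0.112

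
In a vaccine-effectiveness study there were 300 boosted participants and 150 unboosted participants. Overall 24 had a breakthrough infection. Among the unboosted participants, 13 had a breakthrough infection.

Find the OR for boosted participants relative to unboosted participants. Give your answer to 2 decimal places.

boosted participants with the outcome: 24 − 13 = 11
boosted participants without the outcome: 300 − 11 = 289
unboosted participants without the outcome: 150 − 13 = 137
odds, boosted participants = 11/289 = 0.03806
odds, unboosted participants = 13/137 = 0.09489
OR = 0.03806 / 0.09489 = 0.40

OR: 0.40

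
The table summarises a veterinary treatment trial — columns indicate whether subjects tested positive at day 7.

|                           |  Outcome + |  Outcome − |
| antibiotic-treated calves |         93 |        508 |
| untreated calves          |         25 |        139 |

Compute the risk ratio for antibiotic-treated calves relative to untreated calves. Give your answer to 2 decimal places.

risk, antibiotic-treated calves = 93/601 = 0.1547
risk, untreated calves = 25/164 = 0.1524
RR = 0.1547 / 0.1524 = 1.02

1.02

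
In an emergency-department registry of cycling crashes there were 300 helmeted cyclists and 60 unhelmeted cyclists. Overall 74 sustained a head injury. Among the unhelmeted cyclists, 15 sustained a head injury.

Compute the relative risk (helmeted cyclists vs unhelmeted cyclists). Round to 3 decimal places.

helmeted cyclists with the outcome: 74 − 15 = 59
helmeted cyclists without the outcome: 300 − 59 = 241
unhelmeted cyclists without the outcome: 60 − 15 = 45
risk, helmeted cyclists = 59/300 = 0.1967
risk, unhelmeted cyclists = 15/60 = 0.2500
RR = 0.1967 / 0.2500 = 0.787

0.787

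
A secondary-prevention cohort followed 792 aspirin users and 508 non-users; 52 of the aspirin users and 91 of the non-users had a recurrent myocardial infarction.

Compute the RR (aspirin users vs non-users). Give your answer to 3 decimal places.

RR = 0.367

risk, aspirin users = 52/792 = 0.0657
risk, non-users = 91/508 = 0.1791
RR = 0.0657 / 0.1791 = 0.367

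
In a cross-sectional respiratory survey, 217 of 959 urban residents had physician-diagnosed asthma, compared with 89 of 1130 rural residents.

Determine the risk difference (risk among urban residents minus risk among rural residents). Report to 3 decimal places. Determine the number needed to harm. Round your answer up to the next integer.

RD = 0.148; NNH = 7

risk, urban residents = 217/959 = 0.2263
risk, rural residents = 89/1130 = 0.0788
risk difference = 0.2263 − 0.0788 = 0.148
absolute risk difference = 0.147516
1 / 0.147516 = 6.779 → round up → 7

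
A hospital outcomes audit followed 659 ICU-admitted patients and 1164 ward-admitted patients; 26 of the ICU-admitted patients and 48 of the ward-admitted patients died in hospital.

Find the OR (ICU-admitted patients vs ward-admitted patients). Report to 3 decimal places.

OR = 0.955

odds, ICU-admitted patients = 26/633 = 0.04107
odds, ward-admitted patients = 48/1116 = 0.04301
OR = 0.04107 / 0.04301 = 0.955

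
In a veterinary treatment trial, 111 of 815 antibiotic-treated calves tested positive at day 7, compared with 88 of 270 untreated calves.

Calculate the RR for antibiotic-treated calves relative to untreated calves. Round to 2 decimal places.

0.42

risk, antibiotic-treated calves = 111/815 = 0.1362
risk, untreated calves = 88/270 = 0.3259
RR = 0.1362 / 0.3259 = 0.42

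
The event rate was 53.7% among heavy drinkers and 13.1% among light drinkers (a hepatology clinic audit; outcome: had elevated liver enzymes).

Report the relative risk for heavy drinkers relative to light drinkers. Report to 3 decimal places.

RR = 0.5370 / 0.1310 = 4.099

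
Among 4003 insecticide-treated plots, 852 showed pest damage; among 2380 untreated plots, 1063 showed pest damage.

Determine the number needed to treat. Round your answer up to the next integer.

5

risk, insecticide-treated plots = 852/4003 = 0.212840
risk, untreated plots = 1063/2380 = 0.446639
absolute risk difference = 0.233798
1 / 0.233798 = 4.277 → round up → 5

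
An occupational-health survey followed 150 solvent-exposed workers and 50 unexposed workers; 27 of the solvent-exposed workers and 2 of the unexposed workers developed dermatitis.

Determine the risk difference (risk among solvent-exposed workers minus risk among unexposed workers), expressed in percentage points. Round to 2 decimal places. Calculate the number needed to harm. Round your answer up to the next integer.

RD = 14.00; NNH = 8

risk, solvent-exposed workers = 27/150 = 0.18000
risk, unexposed workers = 2/50 = 0.04000
risk difference = 0.18000 − 0.04000 = 0.14000 → 14.00 percentage points
absolute risk difference = 0.140000
1 / 0.140000 = 7.143 → round up → 8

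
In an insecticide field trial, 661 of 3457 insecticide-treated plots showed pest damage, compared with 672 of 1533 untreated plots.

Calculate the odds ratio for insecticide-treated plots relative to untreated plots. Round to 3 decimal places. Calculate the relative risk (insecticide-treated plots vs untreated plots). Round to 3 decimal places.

OR = 0.303; RR = 0.436

OR = (661 × 861) / (2796 × 672) = 569121/1878912 ≈ 0.303
risk, insecticide-treated plots = 661/3457 = 0.1912
risk, untreated plots = 672/1533 = 0.4384
RR = 0.1912 / 0.4384 = 0.436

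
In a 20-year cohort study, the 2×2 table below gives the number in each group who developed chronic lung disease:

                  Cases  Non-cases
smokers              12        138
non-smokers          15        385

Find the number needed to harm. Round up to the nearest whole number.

risk, smokers = 12/150 = 0.080000
risk, non-smokers = 15/400 = 0.037500
absolute risk difference = 0.042500
1 / 0.042500 = 23.529 → round up → 24

NNH ≈ 24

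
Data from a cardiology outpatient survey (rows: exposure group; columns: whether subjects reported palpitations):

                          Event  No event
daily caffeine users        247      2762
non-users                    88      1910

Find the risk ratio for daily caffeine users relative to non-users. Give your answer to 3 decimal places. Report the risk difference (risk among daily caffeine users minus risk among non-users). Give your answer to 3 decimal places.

risk, daily caffeine users = 247/3009 = 0.08209
risk, non-users = 88/1998 = 0.04404
RR = 0.08209 / 0.04404 = 1.864
risk difference = 0.08209 − 0.04404 = 0.038

RR = 1.864; RD = 0.038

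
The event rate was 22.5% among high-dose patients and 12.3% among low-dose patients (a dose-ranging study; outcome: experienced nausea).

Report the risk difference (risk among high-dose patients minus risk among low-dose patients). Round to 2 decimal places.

risk difference = 0.2250 − 0.1230 = 0.10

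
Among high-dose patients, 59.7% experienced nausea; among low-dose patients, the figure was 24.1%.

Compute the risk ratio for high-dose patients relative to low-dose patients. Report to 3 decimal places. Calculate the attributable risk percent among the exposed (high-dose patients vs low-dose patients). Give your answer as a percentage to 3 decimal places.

RR = 2.477; AR% = 59.631%

RR = 0.5970 / 0.2410 = 2.477
AR% = (0.5970 − 0.2410) / 0.5970 = 0.5963 → 59.631%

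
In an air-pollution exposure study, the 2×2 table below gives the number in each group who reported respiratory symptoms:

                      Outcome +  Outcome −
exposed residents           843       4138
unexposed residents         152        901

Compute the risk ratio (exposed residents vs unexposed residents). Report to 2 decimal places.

risk, exposed residents = 843/4981 = 0.1692
risk, unexposed residents = 152/1053 = 0.1443
RR = 0.1692 / 0.1443 = 1.17

1.17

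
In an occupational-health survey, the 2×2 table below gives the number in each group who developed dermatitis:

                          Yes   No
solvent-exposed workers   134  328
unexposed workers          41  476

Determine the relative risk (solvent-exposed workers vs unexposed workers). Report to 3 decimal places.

risk, solvent-exposed workers = 134/462 = 0.2900
risk, unexposed workers = 41/517 = 0.0793
RR = 0.2900 / 0.0793 = 3.657

3.657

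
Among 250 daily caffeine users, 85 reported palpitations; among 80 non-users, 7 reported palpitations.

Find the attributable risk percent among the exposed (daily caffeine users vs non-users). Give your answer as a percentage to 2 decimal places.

74.26%

risk, daily caffeine users = 85/250 = 0.3400
risk, non-users = 7/80 = 0.0875
AR% = (0.3400 − 0.0875) / 0.3400 = 0.7426 → 74.26%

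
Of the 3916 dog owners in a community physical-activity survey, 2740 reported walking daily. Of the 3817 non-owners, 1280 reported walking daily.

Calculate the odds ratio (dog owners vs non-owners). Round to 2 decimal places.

OR: 4.62

odds, dog owners = 2740/1176 = 2.3299
odds, non-owners = 1280/2537 = 0.5045
OR = 2.3299 / 0.5045 = 4.62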